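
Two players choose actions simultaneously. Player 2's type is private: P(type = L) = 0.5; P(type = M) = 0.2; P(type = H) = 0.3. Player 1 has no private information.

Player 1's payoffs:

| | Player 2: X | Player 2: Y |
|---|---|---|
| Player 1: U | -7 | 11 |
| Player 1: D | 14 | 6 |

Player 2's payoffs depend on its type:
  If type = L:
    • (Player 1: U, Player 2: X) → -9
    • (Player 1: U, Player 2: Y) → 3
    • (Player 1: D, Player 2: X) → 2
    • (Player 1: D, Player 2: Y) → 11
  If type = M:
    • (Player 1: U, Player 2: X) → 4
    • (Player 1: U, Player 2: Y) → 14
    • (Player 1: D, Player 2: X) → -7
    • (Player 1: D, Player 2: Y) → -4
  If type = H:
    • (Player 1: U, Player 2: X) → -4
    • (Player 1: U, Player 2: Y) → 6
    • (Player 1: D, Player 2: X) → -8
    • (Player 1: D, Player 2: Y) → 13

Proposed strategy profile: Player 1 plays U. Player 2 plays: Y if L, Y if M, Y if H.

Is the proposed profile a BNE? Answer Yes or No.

Player 1 plays U: E[U] = 0.5·(11) + 0.2·(11) + 0.3·(11) = 11; E[D] = 6. Best-responding. ✓
Player 2 (type L), facing U: X gives -9, Y gives 3. Proposed Y is best. ✓
Player 2 (type M), facing U: X gives 4, Y gives 14. Proposed Y is best. ✓
Player 2 (type H), facing U: X gives -4, Y gives 6. Proposed Y is best. ✓

Yes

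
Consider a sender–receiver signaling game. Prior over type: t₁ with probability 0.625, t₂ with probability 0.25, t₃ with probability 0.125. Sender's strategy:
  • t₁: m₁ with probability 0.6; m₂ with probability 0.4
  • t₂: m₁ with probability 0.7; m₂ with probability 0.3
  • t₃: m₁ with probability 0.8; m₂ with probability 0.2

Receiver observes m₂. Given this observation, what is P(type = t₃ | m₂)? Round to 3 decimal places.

0.071

P(m₂) = 0.625·0.4 + 0.25·0.3 + 0.125·0.2 = 0.35
P(t₃ | m₂) = (0.125·0.2) / 0.35 = 0.025 / 0.35 = 0.0714286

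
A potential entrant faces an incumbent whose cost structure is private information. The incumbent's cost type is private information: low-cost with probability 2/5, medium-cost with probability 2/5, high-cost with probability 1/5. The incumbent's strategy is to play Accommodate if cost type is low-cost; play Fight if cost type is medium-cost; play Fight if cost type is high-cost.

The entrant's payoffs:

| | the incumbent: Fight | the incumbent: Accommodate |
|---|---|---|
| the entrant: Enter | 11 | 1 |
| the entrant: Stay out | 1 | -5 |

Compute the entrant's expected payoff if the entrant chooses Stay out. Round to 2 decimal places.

-1.40

E[Stay out] = 2/5·(-5) + 2/5·1 + 1/5·1 = (-2) + 2/5 + 1/5 = -7/5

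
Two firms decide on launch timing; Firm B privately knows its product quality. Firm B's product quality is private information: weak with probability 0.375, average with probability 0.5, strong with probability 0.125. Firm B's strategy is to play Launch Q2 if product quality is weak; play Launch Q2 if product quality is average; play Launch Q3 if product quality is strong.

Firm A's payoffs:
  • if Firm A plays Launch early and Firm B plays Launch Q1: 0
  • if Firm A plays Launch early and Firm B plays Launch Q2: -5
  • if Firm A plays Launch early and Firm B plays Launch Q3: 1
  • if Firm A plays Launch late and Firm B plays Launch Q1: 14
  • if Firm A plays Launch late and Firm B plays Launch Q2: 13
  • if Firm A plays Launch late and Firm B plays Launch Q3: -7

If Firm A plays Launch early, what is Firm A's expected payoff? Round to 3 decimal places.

E[Launch early] = 0.375·(-5) + 0.5·(-5) + 0.125·1 = (-1.875) + (-2.5) + 0.125 = -4.25

-4.250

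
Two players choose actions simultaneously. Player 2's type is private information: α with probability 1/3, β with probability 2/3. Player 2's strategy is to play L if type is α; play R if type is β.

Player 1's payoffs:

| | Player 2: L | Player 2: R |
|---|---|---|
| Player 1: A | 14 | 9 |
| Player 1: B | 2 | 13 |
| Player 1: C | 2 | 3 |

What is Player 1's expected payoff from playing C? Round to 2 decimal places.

Take the expectation over Player 2's type, weighting each type's action by its prior probability.
E[C] = 1/3·2 + 2/3·3 = 2/3 + 2 = 8/3

2.67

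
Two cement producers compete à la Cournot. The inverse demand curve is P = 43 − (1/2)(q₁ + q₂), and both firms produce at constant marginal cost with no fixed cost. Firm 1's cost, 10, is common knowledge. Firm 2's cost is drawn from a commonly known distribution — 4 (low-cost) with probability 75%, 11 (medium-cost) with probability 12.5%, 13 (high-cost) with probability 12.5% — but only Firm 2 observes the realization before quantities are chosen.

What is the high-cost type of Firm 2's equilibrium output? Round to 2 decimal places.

Type-c best response for Firm 2: q₂(c) = (43 − c) − q₁/2.
Firm 1 maximizes expected profit; its first-order condition is 43 − q₁ − (1/2)E[q₂] − 10 = 0.
Substituting E[q₂] and solving: E[c₂] = 6, so q₁ = (43 − 2·10 + 6)/(3/2) = 19.3333.
q₂(high-cost) = (43 − 13 − (1/2)·19.3333) = 20.3333.

20.33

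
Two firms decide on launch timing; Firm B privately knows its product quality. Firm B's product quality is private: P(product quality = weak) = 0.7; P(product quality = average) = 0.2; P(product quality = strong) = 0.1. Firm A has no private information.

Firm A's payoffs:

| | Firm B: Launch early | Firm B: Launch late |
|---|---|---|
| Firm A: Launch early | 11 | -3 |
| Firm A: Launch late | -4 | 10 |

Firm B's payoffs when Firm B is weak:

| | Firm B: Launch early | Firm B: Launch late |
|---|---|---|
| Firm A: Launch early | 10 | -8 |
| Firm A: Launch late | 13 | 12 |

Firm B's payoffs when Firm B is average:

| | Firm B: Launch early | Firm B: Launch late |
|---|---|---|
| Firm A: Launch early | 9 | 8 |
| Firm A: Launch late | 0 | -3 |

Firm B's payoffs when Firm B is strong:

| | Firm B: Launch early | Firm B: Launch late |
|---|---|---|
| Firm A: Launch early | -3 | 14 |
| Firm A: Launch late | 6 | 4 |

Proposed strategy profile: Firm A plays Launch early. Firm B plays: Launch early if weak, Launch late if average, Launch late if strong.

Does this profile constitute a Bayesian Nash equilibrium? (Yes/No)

Firm A plays Launch early: E[Launch early] = 0.7·(11) + 0.2·(-3) + 0.1·(-3) = 6.8; E[Launch late] = 0.2. Best-responding. ✓
Firm B (product quality weak), facing Launch early: Launch early gives 10, Launch late gives -8. Proposed Launch early is best. ✓
Firm B (product quality average), facing Launch early: Launch early gives 9, Launch late gives 8. Proposed Launch late is not best — profitable deviation exists. ✗
Firm B (product quality strong), facing Launch early: Launch early gives -3, Launch late gives 14. Proposed Launch late is best. ✓

No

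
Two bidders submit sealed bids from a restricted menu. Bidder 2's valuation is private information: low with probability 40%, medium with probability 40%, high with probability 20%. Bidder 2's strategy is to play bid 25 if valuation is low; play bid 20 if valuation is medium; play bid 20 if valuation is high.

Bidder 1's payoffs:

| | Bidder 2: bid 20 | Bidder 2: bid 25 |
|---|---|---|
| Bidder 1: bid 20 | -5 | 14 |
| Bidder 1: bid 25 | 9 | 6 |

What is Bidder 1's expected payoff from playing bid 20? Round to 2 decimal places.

E[bid 20] = 0.4·14 + 0.4·(-5) + 0.2·(-5) = 5.6 + (-2) + (-1) = 2.6

2.60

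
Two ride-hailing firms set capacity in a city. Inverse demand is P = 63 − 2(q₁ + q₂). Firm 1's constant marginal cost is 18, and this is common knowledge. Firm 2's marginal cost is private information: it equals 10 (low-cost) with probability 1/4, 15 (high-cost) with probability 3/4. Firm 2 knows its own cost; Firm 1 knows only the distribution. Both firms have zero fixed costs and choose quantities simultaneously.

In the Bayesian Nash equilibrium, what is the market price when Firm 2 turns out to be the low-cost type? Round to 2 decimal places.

Each type of Firm 2 best-responds to q₁; Firm 1 best-responds to the expected q₂ over Firm 2's types.
Firm 2 with cost c maximizes (63 − 2(q₁+q₂) − c)·q₂, giving q₂(c) = (63 − c − 2q₁)/4.
E[c₂] = 1/4·10 + 3/4·15 = 13.75
Firm 1's FOC against E[q₂] yields q₁ = (63 − 2·18 + E[c₂])/6 = (63 − 36 + 13.75)/6 = 6.79167.
q₂(low-cost) = 9.85417, so P = 63 − 2·(6.79167 + 9.85417) = 29.7083.

29.71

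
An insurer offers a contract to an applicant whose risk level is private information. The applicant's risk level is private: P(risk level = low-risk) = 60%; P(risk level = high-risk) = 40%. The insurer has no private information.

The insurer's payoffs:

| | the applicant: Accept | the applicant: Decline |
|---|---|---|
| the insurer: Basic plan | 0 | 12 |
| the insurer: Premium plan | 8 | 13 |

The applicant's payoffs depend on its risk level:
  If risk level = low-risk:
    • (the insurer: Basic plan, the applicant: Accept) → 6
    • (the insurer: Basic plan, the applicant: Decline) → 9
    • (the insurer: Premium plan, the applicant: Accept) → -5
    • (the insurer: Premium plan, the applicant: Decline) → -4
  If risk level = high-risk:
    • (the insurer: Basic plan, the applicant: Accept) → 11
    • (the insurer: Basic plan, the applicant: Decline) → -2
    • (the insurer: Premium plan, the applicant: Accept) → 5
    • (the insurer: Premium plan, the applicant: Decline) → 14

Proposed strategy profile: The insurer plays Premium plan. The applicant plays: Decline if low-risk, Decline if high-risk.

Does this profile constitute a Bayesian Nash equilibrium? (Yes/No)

The insurer plays Premium plan: E[Premium plan] = 0.6·(13) + 0.4·(13) = 13; E[Basic plan] = 12. Best-responding. ✓
The applicant (risk level low-risk), facing Premium plan: Accept gives -5, Decline gives -4. Proposed Decline is best. ✓
The applicant (risk level high-risk), facing Premium plan: Accept gives 5, Decline gives 14. Proposed Decline is best. ✓

Yes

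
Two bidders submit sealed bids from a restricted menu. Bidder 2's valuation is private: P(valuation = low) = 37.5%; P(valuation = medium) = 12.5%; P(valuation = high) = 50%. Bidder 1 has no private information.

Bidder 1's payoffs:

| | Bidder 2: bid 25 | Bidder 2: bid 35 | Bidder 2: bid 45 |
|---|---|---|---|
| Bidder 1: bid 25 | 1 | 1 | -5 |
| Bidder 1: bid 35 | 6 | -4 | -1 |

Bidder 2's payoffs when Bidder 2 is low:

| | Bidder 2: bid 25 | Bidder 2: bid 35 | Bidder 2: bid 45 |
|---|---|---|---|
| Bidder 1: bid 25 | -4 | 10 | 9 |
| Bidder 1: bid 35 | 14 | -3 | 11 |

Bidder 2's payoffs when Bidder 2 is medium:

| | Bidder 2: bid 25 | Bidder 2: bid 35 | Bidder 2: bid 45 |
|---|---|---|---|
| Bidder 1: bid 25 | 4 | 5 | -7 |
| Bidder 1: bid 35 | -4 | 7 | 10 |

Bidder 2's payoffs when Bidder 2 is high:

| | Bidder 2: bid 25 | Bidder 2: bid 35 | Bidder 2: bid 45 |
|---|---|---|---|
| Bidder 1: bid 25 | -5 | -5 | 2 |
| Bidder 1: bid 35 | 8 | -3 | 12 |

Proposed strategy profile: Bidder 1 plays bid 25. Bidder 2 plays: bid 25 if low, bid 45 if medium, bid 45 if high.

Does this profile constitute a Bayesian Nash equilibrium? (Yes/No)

No

Bidder 1 plays bid 25: E[bid 25] = 0.375·(1) + 0.125·(-5) + 0.5·(-5) = -2.75; E[bid 35] = 1.625. Not best-responding. ✗
Bidder 2 (valuation low), facing bid 25: bid 25 gives -4, bid 35 gives 10, bid 45 gives 9. Proposed bid 25 is not best — profitable deviation exists. ✗
Bidder 2 (valuation medium), facing bid 25: bid 25 gives 4, bid 35 gives 5, bid 45 gives -7. Proposed bid 45 is not best — profitable deviation exists. ✗
Bidder 2 (valuation high), facing bid 25: bid 25 gives -5, bid 35 gives -5, bid 45 gives 2. Proposed bid 45 is best. ✓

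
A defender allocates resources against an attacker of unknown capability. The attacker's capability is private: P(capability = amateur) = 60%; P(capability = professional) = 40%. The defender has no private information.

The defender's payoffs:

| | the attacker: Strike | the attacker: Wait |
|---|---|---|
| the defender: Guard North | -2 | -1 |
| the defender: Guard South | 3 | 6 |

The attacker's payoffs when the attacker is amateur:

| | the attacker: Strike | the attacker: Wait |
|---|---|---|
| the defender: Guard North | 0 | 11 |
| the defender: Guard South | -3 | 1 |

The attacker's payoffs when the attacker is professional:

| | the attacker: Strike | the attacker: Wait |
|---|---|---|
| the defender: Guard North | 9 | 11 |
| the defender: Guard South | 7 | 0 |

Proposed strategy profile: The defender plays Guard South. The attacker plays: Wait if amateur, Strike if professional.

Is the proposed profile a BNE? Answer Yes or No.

Yes

The defender plays Guard South: E[Guard South] = 0.6·(6) + 0.4·(3) = 4.8; E[Guard North] = -1.4. Best-responding. ✓
The attacker (capability amateur), facing Guard South: Strike gives -3, Wait gives 1. Proposed Wait is best. ✓
The attacker (capability professional), facing Guard South: Strike gives 7, Wait gives 0. Proposed Strike is best. ✓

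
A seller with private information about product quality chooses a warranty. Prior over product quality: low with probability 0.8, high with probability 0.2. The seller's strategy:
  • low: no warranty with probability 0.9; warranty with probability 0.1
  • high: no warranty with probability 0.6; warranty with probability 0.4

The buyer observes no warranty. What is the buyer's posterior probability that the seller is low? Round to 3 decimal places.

0.857

P(no warranty) = 0.8·0.9 + 0.2·0.6 = 0.84
P(low | no warranty) = (0.8·0.9) / 0.84 = 0.72 / 0.84 = 0.857143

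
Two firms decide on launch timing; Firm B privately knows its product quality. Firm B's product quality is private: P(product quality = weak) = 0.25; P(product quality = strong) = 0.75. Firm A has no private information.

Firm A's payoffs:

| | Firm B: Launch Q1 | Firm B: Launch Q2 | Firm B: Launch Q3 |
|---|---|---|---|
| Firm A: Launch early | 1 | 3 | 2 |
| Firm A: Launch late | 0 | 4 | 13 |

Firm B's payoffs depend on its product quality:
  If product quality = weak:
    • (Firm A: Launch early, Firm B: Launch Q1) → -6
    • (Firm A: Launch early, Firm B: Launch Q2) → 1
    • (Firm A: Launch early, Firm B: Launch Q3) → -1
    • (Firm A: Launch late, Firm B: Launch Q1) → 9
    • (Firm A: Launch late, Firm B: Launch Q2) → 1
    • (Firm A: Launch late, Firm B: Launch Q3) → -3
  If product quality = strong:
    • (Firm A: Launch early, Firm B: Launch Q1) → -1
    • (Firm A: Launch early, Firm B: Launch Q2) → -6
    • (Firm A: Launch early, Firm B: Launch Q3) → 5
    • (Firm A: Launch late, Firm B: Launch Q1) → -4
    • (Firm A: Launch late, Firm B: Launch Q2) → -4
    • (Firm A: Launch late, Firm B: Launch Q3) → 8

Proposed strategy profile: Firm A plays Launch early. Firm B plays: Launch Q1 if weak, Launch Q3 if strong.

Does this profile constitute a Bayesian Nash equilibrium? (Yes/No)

No

Firm A plays Launch early: E[Launch early] = 0.25·(1) + 0.75·(2) = 1.75; E[Launch late] = 9.75. Not best-responding. ✗
Firm B (product quality weak), facing Launch early: Launch Q1 gives -6, Launch Q2 gives 1, Launch Q3 gives -1. Proposed Launch Q1 is not best — profitable deviation exists. ✗
Firm B (product quality strong), facing Launch early: Launch Q1 gives -1, Launch Q2 gives -6, Launch Q3 gives 5. Proposed Launch Q3 is best. ✓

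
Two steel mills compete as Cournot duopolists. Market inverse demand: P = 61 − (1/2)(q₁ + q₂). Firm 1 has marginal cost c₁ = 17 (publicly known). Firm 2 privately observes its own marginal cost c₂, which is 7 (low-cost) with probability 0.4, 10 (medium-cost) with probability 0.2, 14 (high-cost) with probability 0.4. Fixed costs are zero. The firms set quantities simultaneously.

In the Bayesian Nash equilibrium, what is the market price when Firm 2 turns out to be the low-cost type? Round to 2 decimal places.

27.77

Type-c best response for Firm 2: q₂(c) = (61 − c) − q₁/2.
Firm 1 maximizes expected profit; its first-order condition is 61 − q₁ − (1/2)E[q₂] − 17 = 0.
Substituting E[q₂] and solving: E[c₂] = 10.4, so q₁ = (61 − 2·17 + 10.4)/(3/2) = 24.9333.
q₂(low-cost) = 41.5333, so P = 61 − (1/2)·(24.9333 + 41.5333) = 27.7667.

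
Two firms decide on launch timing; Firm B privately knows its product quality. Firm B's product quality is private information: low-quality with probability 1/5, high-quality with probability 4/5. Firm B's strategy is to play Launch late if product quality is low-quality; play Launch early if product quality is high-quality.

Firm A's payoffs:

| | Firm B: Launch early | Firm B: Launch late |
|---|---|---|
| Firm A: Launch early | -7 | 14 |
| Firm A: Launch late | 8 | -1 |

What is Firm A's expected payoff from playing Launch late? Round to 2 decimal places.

Take the expectation over Firm B's product quality, weighting each type's action by its prior probability.
E[Launch late] = 1/5·(-1) + 4/5·8 = (-1/5) + 32/5 = 31/5

6.20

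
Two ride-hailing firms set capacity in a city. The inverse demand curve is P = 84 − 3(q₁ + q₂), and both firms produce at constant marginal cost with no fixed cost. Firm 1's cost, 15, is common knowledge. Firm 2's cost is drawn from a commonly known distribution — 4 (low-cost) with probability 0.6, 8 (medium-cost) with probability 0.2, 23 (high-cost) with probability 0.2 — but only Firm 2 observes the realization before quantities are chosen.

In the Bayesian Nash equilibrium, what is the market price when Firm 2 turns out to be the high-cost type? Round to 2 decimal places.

43.07

Type-c best response for Firm 2: q₂(c) = (84 − c)/6 − q₁/2.
Firm 1 maximizes expected profit; its first-order condition is 84 − 6q₁ − 3E[q₂] − 15 = 0.
Substituting E[q₂] and solving: E[c₂] = 8.6, so q₁ = (84 − 2·15 + 8.6)/9 = 6.95556.
q₂(high-cost) = 6.68889, so P = 84 − 3·(6.95556 + 6.68889) = 43.0667.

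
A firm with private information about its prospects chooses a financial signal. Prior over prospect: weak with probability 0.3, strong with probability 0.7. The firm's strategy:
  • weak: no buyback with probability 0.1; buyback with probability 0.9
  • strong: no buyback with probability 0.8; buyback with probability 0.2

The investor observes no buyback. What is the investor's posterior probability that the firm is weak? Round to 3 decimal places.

Apply Bayes' rule using the sender's strategy as the likelihood.
P(no buyback) = 0.3·0.1 + 0.7·0.8 = 0.59
P(weak | no buyback) = (0.3·0.1) / 0.59 = 0.03 / 0.59 = 0.0508475

0.051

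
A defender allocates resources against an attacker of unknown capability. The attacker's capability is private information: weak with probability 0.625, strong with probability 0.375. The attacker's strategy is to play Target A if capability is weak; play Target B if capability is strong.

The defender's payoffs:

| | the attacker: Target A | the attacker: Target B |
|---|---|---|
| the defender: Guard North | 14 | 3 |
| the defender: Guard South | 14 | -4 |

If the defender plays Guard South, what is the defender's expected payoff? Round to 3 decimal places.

7.250

E[Guard South] = 0.625·14 + 0.375·(-4) = 8.75 + (-1.5) = 7.25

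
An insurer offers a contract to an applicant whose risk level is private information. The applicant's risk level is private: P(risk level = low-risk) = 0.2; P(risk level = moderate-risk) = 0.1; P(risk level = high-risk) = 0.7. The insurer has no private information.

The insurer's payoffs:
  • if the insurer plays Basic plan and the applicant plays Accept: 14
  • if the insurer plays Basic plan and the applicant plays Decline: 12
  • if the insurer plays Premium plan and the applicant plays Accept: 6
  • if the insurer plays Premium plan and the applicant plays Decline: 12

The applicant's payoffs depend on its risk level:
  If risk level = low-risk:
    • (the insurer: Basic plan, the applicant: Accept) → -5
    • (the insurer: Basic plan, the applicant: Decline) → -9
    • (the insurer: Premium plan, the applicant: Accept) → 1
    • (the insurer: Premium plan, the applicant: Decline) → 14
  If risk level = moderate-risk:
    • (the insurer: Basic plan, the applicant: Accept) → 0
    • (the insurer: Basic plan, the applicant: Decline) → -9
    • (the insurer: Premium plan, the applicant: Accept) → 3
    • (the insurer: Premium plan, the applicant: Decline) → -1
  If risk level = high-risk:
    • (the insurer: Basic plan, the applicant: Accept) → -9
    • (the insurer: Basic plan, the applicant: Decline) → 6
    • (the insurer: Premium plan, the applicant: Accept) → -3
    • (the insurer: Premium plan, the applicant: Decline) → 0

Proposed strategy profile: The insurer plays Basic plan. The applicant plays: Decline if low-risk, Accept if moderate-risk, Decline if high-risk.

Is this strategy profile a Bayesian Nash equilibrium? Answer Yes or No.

No

The insurer plays Basic plan: E[Basic plan] = 0.2·(12) + 0.1·(14) + 0.7·(12) = 12.2; E[Premium plan] = 11.4. Best-responding. ✓
The applicant (risk level low-risk), facing Basic plan: Accept gives -5, Decline gives -9. Proposed Decline is not best — profitable deviation exists. ✗
The applicant (risk level moderate-risk), facing Basic plan: Accept gives 0, Decline gives -9. Proposed Accept is best. ✓
The applicant (risk level high-risk), facing Basic plan: Accept gives -9, Decline gives 6. Proposed Decline is best. ✓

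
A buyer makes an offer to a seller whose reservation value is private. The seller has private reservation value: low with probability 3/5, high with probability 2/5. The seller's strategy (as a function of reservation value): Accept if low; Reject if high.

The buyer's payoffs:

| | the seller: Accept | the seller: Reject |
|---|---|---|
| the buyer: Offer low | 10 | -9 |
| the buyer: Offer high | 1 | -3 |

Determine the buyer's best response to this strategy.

E[Offer low] = 3/5·(10) + 2/5·(-9) = 12/5
E[Offer high] = 3/5·(1) + 2/5·(-3) = -3/5
Best response: Offer low (12/5 is the largest).

Offer low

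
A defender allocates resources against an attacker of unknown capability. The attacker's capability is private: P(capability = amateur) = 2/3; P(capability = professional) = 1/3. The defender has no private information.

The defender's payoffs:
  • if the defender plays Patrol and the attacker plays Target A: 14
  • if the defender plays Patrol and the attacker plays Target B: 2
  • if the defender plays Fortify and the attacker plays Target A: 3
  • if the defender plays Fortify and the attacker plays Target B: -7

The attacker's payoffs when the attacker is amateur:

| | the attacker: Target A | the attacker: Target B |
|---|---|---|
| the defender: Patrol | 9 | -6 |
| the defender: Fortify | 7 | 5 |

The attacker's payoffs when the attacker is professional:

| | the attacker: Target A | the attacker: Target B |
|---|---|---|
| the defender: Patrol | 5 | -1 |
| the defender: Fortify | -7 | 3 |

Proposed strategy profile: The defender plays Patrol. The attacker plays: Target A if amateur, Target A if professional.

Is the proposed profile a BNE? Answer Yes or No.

The defender plays Patrol: E[Patrol] = 2/3·(14) + 1/3·(14) = 14; E[Fortify] = 3. Best-responding. ✓
The attacker (capability amateur), facing Patrol: Target A gives 9, Target B gives -6. Proposed Target A is best. ✓
The attacker (capability professional), facing Patrol: Target A gives 5, Target B gives -1. Proposed Target A is best. ✓

Yes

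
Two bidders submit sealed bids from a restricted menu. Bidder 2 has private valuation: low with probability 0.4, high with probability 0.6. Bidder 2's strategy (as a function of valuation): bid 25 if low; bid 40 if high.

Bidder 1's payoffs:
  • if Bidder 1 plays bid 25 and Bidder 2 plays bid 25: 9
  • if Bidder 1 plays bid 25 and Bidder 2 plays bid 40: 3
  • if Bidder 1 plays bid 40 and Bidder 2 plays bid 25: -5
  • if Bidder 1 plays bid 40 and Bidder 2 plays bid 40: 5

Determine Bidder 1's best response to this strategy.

E[bid 25] = 0.4·(9) + 0.6·(3) = 5.4
E[bid 40] = 0.4·(-5) + 0.6·(5) = 1
Best response: bid 25 (5.4 is the largest).

bid 25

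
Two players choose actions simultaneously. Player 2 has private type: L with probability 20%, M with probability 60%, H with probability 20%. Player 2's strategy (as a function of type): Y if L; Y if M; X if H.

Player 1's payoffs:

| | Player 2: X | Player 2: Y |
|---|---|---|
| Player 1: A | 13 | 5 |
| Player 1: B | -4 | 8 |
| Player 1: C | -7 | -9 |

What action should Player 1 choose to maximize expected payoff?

A

E[A] = 0.2·(5) + 0.6·(5) + 0.2·(13) = 6.6
E[B] = 0.2·(8) + 0.6·(8) + 0.2·(-4) = 5.6
E[C] = 0.2·(-9) + 0.6·(-9) + 0.2·(-7) = -8.6
Best response: A (6.6 is the largest).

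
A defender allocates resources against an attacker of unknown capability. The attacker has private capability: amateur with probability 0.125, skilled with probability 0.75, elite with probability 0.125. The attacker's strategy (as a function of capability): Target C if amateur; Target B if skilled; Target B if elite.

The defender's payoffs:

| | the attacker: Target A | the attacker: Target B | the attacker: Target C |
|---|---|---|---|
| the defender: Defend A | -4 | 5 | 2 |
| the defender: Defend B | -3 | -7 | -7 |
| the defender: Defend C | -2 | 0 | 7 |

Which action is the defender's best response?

E[Defend A] = 0.125·(2) + 0.75·(5) + 0.125·(5) = 4.625
E[Defend B] = 0.125·(-7) + 0.75·(-7) + 0.125·(-7) = -7
E[Defend C] = 0.125·(7) + 0.75·(0) + 0.125·(0) = 0.875
Best response: Defend A (4.625 is the largest).

Defend A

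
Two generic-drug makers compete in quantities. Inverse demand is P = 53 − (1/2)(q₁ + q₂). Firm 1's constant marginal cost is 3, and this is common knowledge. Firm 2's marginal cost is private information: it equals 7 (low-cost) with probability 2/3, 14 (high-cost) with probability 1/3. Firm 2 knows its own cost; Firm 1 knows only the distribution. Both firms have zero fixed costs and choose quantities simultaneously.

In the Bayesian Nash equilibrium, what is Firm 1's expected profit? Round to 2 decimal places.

Firm 2 with cost c maximizes (53 − (1/2)(q₁+q₂) − c)·q₂, giving q₂(c) = (53 − c − (1/2)q₁).
E[c₂] = 2/3·7 + 1/3·14 = 9.33333
Firm 1's FOC against E[q₂] yields q₁ = (53 − 2·3 + E[c₂])/(3/2) = (53 − 6 + 9.33333)/(3/2) = 37.5556.
E[P] = 53 − (1/2)·(q₁ + E[q₂]) = 21.7778; Firm 1's expected profit = (E[P] − 3)·q₁ = (21.7778 − 3)·37.5556 = 705.21.

705.21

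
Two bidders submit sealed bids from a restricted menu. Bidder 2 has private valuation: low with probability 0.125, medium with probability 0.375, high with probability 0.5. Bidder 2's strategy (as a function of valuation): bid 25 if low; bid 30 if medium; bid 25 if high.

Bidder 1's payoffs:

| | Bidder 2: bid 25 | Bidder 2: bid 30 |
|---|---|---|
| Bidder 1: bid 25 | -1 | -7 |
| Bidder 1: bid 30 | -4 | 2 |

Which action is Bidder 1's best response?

Compute Bidder 1's expected payoff for each action, taking the expectation over Bidder 2's type.
E[bid 25] = 0.125·(-1) + 0.375·(-7) + 0.5·(-1) = -3.25
E[bid 30] = 0.125·(-4) + 0.375·(2) + 0.5·(-4) = -1.75
Best response: bid 30 (-1.75 is the largest).

bid 30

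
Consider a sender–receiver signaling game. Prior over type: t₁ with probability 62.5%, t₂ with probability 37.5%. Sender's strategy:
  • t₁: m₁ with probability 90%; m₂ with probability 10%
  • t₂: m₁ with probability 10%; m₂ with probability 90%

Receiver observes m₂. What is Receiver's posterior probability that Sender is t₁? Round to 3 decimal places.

0.156

P(m₂) = 0.625·0.1 + 0.375·0.9 = 0.4
P(t₁ | m₂) = (0.625·0.1) / 0.4 = 0.0625 / 0.4 = 0.15625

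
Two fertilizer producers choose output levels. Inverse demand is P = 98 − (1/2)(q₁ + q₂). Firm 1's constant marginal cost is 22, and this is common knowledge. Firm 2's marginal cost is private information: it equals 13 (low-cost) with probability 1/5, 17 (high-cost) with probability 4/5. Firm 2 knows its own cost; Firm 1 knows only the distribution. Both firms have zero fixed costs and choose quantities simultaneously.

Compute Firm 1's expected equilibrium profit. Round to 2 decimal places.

1095.12

Type-c best response for Firm 2: q₂(c) = (98 − c) − q₁/2.
Firm 1 maximizes expected profit; its first-order condition is 98 − q₁ − (1/2)E[q₂] − 22 = 0.
Substituting E[q₂] and solving: E[c₂] = 16.2, so q₁ = (98 − 2·22 + 16.2)/(3/2) = 46.8.
E[P] = 98 − (1/2)·(q₁ + E[q₂]) = 45.4; Firm 1's expected profit = (E[P] − 22)·q₁ = (45.4 − 22)·46.8 = 1095.12.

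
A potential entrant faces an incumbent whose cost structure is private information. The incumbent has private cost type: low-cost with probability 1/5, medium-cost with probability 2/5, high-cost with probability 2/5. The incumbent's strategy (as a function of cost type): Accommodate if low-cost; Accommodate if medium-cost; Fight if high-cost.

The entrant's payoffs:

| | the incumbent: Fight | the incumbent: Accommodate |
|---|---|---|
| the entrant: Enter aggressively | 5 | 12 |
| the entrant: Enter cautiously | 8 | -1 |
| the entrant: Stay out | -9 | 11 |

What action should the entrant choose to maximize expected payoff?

E[Enter aggressively] = 1/5·(12) + 2/5·(12) + 2/5·(5) = 46/5
E[Enter cautiously] = 1/5·(-1) + 2/5·(-1) + 2/5·(8) = 13/5
E[Stay out] = 1/5·(11) + 2/5·(11) + 2/5·(-9) = 3
Best response: Enter aggressively (46/5 is the largest).

Enter aggressively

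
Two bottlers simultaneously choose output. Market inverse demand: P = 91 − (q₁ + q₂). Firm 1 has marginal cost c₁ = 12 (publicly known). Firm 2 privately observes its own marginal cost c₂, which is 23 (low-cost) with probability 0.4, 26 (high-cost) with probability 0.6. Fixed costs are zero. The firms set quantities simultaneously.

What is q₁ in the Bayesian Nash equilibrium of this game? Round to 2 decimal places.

30.60

Firm 2 with cost c maximizes (91 − (q₁+q₂) − c)·q₂, giving q₂(c) = (91 − c − q₁)/2.
E[c₂] = 0.4·23 + 0.6·26 = 24.8
Firm 1's FOC against E[q₂] yields q₁ = (91 − 2·12 + E[c₂])/3 = (91 − 24 + 24.8)/3 = 30.6.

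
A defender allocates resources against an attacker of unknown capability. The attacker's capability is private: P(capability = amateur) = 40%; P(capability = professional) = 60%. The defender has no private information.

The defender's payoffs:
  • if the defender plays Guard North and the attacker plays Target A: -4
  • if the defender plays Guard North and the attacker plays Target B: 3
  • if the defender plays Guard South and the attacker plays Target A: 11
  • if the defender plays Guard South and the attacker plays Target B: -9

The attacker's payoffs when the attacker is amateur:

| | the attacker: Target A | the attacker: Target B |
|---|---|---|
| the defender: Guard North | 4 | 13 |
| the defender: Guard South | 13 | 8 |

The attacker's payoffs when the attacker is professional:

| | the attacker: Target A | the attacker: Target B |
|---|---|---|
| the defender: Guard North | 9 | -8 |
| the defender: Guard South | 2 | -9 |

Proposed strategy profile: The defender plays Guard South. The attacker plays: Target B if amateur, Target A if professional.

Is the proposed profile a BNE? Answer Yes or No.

A profile is a BNE iff every type of every player is best-responding given beliefs about the other side.
The defender plays Guard South: E[Guard South] = 0.4·(-9) + 0.6·(11) = 3; E[Guard North] = -1.2. Best-responding. ✓
The attacker (capability amateur), facing Guard South: Target A gives 13, Target B gives 8. Proposed Target B is not best — profitable deviation exists. ✗
The attacker (capability professional), facing Guard South: Target A gives 2, Target B gives -9. Proposed Target A is best. ✓

No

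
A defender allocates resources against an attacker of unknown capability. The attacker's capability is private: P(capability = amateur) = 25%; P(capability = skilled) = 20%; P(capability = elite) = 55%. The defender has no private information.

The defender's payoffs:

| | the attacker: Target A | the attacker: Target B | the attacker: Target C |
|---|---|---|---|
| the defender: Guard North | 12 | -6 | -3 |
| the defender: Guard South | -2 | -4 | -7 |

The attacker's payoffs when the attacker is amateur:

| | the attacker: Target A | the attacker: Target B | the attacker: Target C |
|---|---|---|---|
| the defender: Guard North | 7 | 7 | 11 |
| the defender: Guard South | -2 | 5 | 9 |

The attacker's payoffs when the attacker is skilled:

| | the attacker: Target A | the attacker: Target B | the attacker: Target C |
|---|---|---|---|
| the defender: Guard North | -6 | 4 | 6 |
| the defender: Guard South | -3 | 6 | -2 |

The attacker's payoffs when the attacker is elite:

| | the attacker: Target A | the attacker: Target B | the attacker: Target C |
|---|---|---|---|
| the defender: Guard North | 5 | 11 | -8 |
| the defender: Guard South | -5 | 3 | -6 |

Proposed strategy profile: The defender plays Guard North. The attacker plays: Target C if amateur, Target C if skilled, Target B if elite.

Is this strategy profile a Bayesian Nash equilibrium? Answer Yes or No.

Yes

The defender plays Guard North: E[Guard North] = 0.25·(-3) + 0.2·(-3) + 0.55·(-6) = -4.65; E[Guard South] = -5.35. Best-responding. ✓
The attacker (capability amateur), facing Guard North: Target A gives 7, Target B gives 7, Target C gives 11. Proposed Target C is best. ✓
The attacker (capability skilled), facing Guard North: Target A gives -6, Target B gives 4, Target C gives 6. Proposed Target C is best. ✓
The attacker (capability elite), facing Guard North: Target A gives 5, Target B gives 11, Target C gives -8. Proposed Target B is best. ✓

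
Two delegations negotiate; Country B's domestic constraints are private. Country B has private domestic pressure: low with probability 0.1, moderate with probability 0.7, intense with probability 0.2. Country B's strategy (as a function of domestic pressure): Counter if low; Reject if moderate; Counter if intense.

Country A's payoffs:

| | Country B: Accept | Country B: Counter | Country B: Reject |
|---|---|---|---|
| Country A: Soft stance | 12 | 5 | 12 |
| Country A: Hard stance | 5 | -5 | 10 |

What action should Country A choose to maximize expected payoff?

E[Soft stance] = 0.1·(5) + 0.7·(12) + 0.2·(5) = 9.9
E[Hard stance] = 0.1·(-5) + 0.7·(10) + 0.2·(-5) = 5.5
Best response: Soft stance (9.9 is the largest).

Soft stance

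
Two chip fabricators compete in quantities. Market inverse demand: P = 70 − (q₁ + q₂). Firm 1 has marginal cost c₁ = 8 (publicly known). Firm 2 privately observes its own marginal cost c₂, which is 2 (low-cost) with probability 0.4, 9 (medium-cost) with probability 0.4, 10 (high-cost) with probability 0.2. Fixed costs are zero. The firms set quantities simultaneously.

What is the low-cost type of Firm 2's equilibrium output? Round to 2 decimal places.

23.93

Each type of Firm 2 best-responds to q₁; Firm 1 best-responds to the expected q₂ over Firm 2's types.
Firm 2 with cost c maximizes (70 − (q₁+q₂) − c)·q₂, giving q₂(c) = (70 − c − q₁)/2.
E[c₂] = 0.4·2 + 0.4·9 + 0.2·10 = 6.4
Firm 1's FOC against E[q₂] yields q₁ = (70 − 2·8 + E[c₂])/3 = (70 − 16 + 6.4)/3 = 20.1333.
q₂(low-cost) = (70 − 2 − 20.1333)/2 = 23.9333.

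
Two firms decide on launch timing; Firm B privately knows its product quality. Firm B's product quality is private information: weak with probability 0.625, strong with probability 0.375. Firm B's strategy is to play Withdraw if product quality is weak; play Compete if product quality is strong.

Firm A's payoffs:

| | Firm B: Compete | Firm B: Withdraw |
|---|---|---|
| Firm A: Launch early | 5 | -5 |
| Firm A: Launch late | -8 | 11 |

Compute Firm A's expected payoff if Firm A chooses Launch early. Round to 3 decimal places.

E[Launch early] = 0.625·(-5) + 0.375·5 = (-3.125) + 1.875 = -1.25

-1.250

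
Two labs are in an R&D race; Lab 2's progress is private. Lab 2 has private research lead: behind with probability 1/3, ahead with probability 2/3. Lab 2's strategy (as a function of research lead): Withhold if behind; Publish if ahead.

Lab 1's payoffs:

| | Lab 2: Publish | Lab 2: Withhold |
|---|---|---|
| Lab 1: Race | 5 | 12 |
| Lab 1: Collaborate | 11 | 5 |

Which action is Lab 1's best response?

Compute Lab 1's expected payoff for each action, taking the expectation over Lab 2's type.
E[Race] = 1/3·(12) + 2/3·(5) = 22/3
E[Collaborate] = 1/3·(5) + 2/3·(11) = 9
Best response: Collaborate (9 is the largest).

Collaborate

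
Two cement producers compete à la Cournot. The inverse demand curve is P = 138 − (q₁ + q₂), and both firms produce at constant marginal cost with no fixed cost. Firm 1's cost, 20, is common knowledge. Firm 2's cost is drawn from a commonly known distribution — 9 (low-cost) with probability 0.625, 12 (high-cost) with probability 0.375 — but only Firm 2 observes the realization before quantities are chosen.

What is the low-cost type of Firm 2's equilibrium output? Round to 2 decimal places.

Type-c best response for Firm 2: q₂(c) = (138 − c)/2 − q₁/2.
Firm 1 maximizes expected profit; its first-order condition is 138 − 2q₁ − E[q₂] − 20 = 0.
Substituting E[q₂] and solving: E[c₂] = 10.125, so q₁ = (138 − 2·20 + 10.125)/3 = 36.0417.
q₂(low-cost) = (138 − 9 − 36.0417)/2 = 46.4792.

46.48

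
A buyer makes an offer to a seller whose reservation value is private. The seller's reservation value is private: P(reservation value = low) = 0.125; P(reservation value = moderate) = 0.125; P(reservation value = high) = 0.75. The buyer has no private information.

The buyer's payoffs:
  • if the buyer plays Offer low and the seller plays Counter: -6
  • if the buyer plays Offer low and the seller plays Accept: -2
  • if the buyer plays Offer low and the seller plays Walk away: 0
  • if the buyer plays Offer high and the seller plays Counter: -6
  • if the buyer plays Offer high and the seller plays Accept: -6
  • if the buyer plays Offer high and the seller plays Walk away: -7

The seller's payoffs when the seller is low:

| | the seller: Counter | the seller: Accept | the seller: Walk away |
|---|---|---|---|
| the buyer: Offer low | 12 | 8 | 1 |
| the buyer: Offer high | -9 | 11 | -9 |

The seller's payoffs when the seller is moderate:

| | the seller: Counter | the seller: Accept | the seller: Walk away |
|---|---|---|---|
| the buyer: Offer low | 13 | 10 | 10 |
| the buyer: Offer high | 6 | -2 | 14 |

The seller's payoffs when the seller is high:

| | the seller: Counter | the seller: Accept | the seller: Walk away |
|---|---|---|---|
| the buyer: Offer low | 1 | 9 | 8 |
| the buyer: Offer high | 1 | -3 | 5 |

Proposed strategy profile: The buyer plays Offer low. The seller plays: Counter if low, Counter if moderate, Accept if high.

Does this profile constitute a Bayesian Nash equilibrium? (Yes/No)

Yes

The buyer plays Offer low: E[Offer low] = 0.125·(-6) + 0.125·(-6) + 0.75·(-2) = -3; E[Offer high] = -6. Best-responding. ✓
The seller (reservation value low), facing Offer low: Counter gives 12, Accept gives 8, Walk away gives 1. Proposed Counter is best. ✓
The seller (reservation value moderate), facing Offer low: Counter gives 13, Accept gives 10, Walk away gives 10. Proposed Counter is best. ✓
The seller (reservation value high), facing Offer low: Counter gives 1, Accept gives 9, Walk away gives 8. Proposed Accept is best. ✓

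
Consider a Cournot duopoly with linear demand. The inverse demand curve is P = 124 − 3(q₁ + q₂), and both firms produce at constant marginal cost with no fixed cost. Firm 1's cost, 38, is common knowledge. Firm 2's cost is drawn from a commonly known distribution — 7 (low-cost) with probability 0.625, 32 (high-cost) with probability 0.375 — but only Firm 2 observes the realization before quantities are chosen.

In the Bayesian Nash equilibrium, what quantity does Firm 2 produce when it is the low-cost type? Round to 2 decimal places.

Firm 2 with cost c maximizes (124 − 3(q₁+q₂) − c)·q₂, giving q₂(c) = (124 − c − 3q₁)/6.
E[c₂] = 0.625·7 + 0.375·32 = 16.375
Firm 1's FOC against E[q₂] yields q₁ = (124 − 2·38 + E[c₂])/9 = (124 − 76 + 16.375)/9 = 7.15278.
q₂(low-cost) = (124 − 7 − 3·7.15278)/6 = 15.9236.

15.92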